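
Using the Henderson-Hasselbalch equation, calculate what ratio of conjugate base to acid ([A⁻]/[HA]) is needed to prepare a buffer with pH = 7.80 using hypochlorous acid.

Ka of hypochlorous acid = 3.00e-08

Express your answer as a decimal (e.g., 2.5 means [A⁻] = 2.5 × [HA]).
[A⁻]/[HA] = 1.893

pKa = −log(3.00e-08) = 7.5229. pH = pKa + log([A⁻]/[HA]). 7.80 = 7.5229 + log(ratio). log(ratio) = 7.80 − 7.5229 = 0.2771. ratio = 10^(0.2771) = 1.893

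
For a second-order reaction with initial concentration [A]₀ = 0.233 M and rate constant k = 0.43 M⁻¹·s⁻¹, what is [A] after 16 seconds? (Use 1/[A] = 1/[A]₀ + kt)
0.0895 M

1/[A] = 1/[A]₀ + k·t = 1/0.233 + (0.43)·(16) = 4.2918 + 6.8800 = 11.1718
[A] = 1/11.1718 = 0.0895 M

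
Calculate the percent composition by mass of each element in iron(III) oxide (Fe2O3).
Fe: 69.94%, O: 30.06%

Molar mass of Fe2O3 = 159.7 g/mol
% Fe = (2 × 55.85) / 159.7 × 100% = 111.7 / 159.7 × 100% = 69.94%
% O = (3 × 16.0) / 159.7 × 100% = 48 / 159.7 × 100% = 30.06%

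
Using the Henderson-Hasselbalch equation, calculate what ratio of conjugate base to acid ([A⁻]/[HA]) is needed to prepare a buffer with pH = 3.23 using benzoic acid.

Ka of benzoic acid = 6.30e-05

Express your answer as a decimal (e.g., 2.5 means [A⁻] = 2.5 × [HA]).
[A⁻]/[HA] = 0.107

pKa = −log(6.30e-05) = 4.2007. pH = pKa + log([A⁻]/[HA]). 3.23 = 4.2007 + log(ratio). log(ratio) = 3.23 − 4.2007 = -0.9707. ratio = 10^(-0.9707) = 0.107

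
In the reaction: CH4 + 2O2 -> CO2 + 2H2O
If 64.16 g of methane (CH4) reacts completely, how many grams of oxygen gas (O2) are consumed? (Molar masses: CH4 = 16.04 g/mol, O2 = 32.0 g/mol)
Moles of CH4 = 64.16 g ÷ 16.04 g/mol = 4 mol
Mole ratio: 2 mol O2 / 1 mol CH4
Moles of O2 = 4 × (2/1) = 8 mol
Mass of O2 = 8 mol × 32.0 g/mol = 256 g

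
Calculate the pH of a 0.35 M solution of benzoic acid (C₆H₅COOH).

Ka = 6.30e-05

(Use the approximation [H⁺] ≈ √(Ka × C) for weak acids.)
pH = 2.33

[H⁺] = √(Ka × C) = √(6.30e-05 × 0.35) = 4.6957e-03. pH = -log(4.6957e-03)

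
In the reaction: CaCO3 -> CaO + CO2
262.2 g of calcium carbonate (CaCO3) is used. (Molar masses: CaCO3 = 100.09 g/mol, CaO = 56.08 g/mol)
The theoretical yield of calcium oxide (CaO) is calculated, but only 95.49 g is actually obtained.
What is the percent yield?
Moles of CaCO3 = 262.2 g ÷ 100.09 g/mol = 2.61964 mol
Mole ratio: 1 mol CaO / 1 mol CaCO3
Moles of CaO = 2.61964 × (1/1) = 2.61964 mol
Theoretical yield = 2.61964 mol × 56.08 g/mol = 146.91 g
Actual yield = 95.49 g
Percent yield = (95.49 / 146.91) × 100% = 65.0%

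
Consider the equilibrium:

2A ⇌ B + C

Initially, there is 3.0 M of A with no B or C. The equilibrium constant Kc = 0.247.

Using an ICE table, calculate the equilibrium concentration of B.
[B] = 0.748 M

ICE: [A] = 3.0 − 2x, [B] = [C] = x.
Kc = x²/(3.0 − 2x)² = 0.247 ⇒ √Kc = x/(3.0 − 2x).
x = √0.247·3.0/(1 + 2√0.247) = 0.49699·3.0/1.994 = 0.74774.
[B] = x = 0.748 M.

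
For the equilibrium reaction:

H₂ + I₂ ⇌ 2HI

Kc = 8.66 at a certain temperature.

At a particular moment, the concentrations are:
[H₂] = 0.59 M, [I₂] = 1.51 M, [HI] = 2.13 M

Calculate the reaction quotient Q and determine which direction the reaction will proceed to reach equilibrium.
Q = 5.092, Q < K, reaction proceeds forward (toward products)

Q = ([HI]^2) / ([H₂] × [I₂])
  = ((2.13)^2) / ((0.59)·(1.51)) = 4.5369/0.8909 = 5.092
Since Q = 5.092 < Kc = 8.66, the reaction proceeds forward (toward products) to reach equilibrium.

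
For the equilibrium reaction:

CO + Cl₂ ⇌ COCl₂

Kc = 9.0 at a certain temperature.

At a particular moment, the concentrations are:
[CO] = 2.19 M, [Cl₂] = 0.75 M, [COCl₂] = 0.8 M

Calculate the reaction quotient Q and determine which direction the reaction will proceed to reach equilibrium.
Q = 0.487, Q < K, reaction proceeds forward (toward products)

Q = ([COCl₂]) / ([CO] × [Cl₂])
  = ((0.8)) / ((2.19)·(0.75)) = 0.8/1.6425 = 0.4871
Since Q = 0.4871 < Kc = 9.0, the reaction proceeds forward (toward products) to reach equilibrium.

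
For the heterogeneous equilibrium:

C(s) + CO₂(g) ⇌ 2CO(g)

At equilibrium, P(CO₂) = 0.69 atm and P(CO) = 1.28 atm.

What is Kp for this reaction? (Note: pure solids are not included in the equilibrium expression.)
K_p = 2.374

Solid C is excluded.
Kp = P(CO)²/P(CO₂) = (1.28)²/0.69 = 1.638/0.69 = 2.374.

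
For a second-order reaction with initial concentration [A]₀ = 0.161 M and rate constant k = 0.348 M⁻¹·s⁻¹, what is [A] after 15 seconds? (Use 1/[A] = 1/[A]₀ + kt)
0.0875 M

1/[A] = 1/[A]₀ + k·t = 1/0.161 + (0.348)·(15) = 6.2112 + 5.2200 = 11.4312
[A] = 1/11.4312 = 0.0875 M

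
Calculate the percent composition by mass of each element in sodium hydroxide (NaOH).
Na: 57.48%, O: 40.00%, H: 2.52%

Molar mass of NaOH = 40.0 g/mol
% Na = (1 × 22.99) / 40.0 × 100% = 22.99 / 40.0 × 100% = 57.48%
% O = (1 × 16.0) / 40.0 × 100% = 16 / 40.0 × 100% = 40.00%
% H = (1 × 1.008) / 40.0 × 100% = 1.008 / 40.0 × 100% = 2.52%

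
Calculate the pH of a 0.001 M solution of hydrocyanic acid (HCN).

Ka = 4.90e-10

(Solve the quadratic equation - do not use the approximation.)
pH = 6.16

x² + Ka×x - Ka×C = 0. Using quadratic formula: [H⁺] = 6.9976e-07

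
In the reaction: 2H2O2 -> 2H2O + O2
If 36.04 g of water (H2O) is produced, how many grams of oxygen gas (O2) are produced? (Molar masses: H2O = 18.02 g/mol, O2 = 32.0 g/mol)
Moles of H2O = 36.04 g ÷ 18.02 g/mol = 2 mol
Mole ratio: 1 mol O2 / 2 mol H2O
Moles of O2 = 2 × (1/2) = 1 mol
Mass of O2 = 1 mol × 32.0 g/mol = 32 g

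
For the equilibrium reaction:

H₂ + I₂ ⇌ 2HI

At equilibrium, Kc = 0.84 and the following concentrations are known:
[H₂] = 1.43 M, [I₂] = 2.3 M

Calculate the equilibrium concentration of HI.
[HI] = 1.6622 M

Kc = ([HI]^2) / ([H₂] × [I₂]) = 0.84
[HI]^2 = Kc · (reactant terms)/(other product terms) = 0.84 · 3.289 / 1 = 2.7628
[HI] = (2.7628)^(1/2) = 1.6622 M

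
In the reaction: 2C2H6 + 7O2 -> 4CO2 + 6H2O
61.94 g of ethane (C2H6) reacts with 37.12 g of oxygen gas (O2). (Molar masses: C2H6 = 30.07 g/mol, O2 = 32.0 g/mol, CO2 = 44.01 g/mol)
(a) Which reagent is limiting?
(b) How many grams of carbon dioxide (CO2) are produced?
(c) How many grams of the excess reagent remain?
(a) O2, (b) 29.17 g, (c) 51.97 g

Moles of C2H6 = 61.94 g ÷ 30.07 g/mol = 2.05986 mol
Moles of O2 = 37.12 g ÷ 32.0 g/mol = 1.16 mol
Moles ÷ coefficient: C2H6: 2.05986/2 = 1.03, O2: 1.16/7 = 0.1657
(a) O2 has the smaller value, so O2 is the limiting reagent.
(b) Moles of CO2 = 1.16 mol O2 × (4/7) = 0.662857 mol; mass = 0.662857 mol × 44.01 g/mol = 29.17 g
(c) C2H6 consumed = 1.16 × (2/7) = 0.331429 mol; remaining = 2.05986 − 0.331429 = 1.72843 mol; mass = 1.72843 mol × 30.07 g/mol = 51.97 g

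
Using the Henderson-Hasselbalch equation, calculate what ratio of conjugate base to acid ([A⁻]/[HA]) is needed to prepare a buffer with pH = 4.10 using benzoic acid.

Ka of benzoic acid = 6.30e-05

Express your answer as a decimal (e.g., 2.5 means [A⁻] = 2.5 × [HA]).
[A⁻]/[HA] = 0.793

pKa = −log(6.30e-05) = 4.2007. pH = pKa + log([A⁻]/[HA]). 4.10 = 4.2007 + log(ratio). log(ratio) = 4.10 − 4.2007 = -0.1007. ratio = 10^(-0.1007) = 0.793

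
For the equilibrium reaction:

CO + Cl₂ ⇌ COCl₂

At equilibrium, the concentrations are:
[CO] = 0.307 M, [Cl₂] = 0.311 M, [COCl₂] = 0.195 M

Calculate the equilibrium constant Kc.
K_c = 2.0424

Kc = ([COCl₂]) / ([CO] × [Cl₂])
   = ((0.195)) / ((0.307)·(0.311))
   = 0.195 / 0.095477 = 2.0424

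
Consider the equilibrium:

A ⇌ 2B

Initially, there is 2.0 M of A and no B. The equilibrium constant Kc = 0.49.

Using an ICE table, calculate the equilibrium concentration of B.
[B] = 0.875 M

ICE: [A] = 2.0 − x, [B] = 2x.
Kc = (2x)²/(2.0 − x) = 0.49 ⇒ 4x² + 0.49x − 0.98 = 0.
x = (−0.49 + √(0.49² + 4·4·0.98))/(2·4) = (−0.49 + √15.92)/8 = 0.4375.
[B] = 2x = 0.875 M.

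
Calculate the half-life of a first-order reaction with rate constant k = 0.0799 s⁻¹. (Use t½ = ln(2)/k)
8.68 s

t½ = ln(2)/k = 0.6931/0.0799 = 8.68 s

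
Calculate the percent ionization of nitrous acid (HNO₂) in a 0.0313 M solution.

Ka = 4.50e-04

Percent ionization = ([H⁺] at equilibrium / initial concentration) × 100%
Percent ionization = 11.3%

Let x = [H⁺]. Ka = x²/(C - x) ⇒ x² + (4.50e-04)x - (4.50e-04)(0.0313) = 0. x = 3.5347e-03. Percent = (3.5347e-03/0.0313) × 100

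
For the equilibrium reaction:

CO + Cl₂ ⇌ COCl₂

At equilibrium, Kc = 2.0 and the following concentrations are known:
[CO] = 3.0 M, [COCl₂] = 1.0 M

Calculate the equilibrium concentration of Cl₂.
[Cl₂] = 0.1667 M

Kc = ([COCl₂]) / ([CO] × [Cl₂]) = 2.0
[Cl₂]^1 = (product terms)/(Kc · other reactant terms) = 1 / (2.0 · 3) = 0.16667
[Cl₂] = 0.1667 M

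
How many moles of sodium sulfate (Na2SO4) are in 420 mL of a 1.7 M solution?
Moles = Molarity × Volume (L)
Moles = 1.7 M × 0.42 L = 0.714 mol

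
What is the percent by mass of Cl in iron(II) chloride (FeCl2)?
Mass of Cl in formula = 35.45 × 2 = 70.9 g/mol
Molar mass = 126.75 g/mol
% Cl = (70.9/126.75) × 100% = 55.94%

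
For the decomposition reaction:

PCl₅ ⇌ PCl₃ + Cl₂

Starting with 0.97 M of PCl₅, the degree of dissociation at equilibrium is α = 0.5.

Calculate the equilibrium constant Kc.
K_c = 0.4850

x = α·[A]₀ = 0.5 × 0.97 = 0.485 M dissociated.
At eq: [PCl₅] = 0.97 − 0.485 = 0.485 M; [PCl₃] = [Cl₂] = x = 0.485 M.
Kc = [PCl₃][Cl₂]/[PCl₅] = (0.485)²/0.485 = 0.485.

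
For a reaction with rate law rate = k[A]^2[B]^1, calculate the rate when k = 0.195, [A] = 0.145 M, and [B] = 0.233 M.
0.0009553 M/s

rate = k·[A]^2·[B]^1 = 0.195·(0.145)^2·(0.233)^1 = 0.195·0.021025·0.233 = 0.0009553 M/s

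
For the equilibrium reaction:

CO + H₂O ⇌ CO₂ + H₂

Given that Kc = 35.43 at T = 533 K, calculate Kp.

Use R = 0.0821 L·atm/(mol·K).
K_p = 35.4300

Δn = (moles gaseous products) − (moles gaseous reactants) = 0
T = 533 K; RT = 0.0821 × 533 = 43.7593
Kp = Kc·(RT)^Δn = 35.43 × (43.7593)^0 = 35.43 × 1 = 35.4300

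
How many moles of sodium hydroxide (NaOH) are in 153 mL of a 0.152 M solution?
Moles = Molarity × Volume (L)
Moles = 0.152 M × 0.153 L = 0.02326 mol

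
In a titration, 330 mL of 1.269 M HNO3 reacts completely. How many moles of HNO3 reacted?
Moles = Molarity × Volume (L)
Moles = 1.269 M × 0.33 L = 0.4188 mol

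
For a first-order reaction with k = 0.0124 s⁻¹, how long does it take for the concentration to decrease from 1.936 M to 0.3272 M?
143.37 s

From ln[A] = ln[A]₀ - k·t: t = ln([A]₀/[A])/k = ln(1.936/0.3272)/0.0124 = ln(5.9169)/0.0124 = 1.7778/0.0124 = 143.37 s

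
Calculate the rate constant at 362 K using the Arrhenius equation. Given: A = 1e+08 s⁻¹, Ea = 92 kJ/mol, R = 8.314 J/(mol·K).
5.30e-06 s⁻¹

k = A·exp(-Ea/(R·T)) = 1e+08·exp(-92000/(8.314·362)) = 1e+08·exp(-30.5682) = 1e+08·5.3017e-14 = 5.30e-06 s⁻¹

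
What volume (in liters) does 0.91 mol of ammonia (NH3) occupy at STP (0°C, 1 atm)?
At STP, 1 mol of gas occupies 22.4 L
Volume = 0.91 mol × 22.4 L/mol = 20.38 L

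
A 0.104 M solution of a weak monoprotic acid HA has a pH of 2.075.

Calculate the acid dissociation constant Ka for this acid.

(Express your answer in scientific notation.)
K_a = 7.41e-04

[H⁺] = 10^(−pH) = 10^(−2.075) = 8.414e-03 M. For HA ⇌ H⁺ + A⁻, Ka = x²/(C − x) = (8.414e-03)²/(0.104 − 8.414e-03) = 7.41e-04.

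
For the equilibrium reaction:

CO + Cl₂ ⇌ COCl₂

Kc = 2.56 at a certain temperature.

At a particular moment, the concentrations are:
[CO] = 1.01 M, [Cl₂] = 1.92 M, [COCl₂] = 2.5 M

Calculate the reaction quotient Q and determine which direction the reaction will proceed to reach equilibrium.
Q = 1.289, Q < K, reaction proceeds forward (toward products)

Q = ([COCl₂]) / ([CO] × [Cl₂])
  = ((2.5)) / ((1.01)·(1.92)) = 2.5/1.9392 = 1.289
Since Q = 1.289 < Kc = 2.56, the reaction proceeds forward (toward products) to reach equilibrium.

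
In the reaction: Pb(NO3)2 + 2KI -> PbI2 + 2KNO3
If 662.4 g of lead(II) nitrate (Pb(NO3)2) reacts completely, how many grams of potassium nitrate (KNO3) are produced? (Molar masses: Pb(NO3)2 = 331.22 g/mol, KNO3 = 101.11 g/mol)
Moles of Pb(NO3)2 = 662.4 g ÷ 331.22 g/mol = 1.99988 mol
Mole ratio: 2 mol KNO3 / 1 mol Pb(NO3)2
Moles of KNO3 = 1.99988 × (2/1) = 3.99976 mol
Mass of KNO3 = 3.99976 mol × 101.11 g/mol = 404.4 g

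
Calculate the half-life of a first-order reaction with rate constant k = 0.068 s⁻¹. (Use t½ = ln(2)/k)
10.19 s

t½ = ln(2)/k = 0.6931/0.068 = 10.19 s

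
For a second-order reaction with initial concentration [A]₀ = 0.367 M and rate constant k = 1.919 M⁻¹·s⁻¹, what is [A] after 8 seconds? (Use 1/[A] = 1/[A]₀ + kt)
0.0553 M

1/[A] = 1/[A]₀ + k·t = 1/0.367 + (1.919)·(8) = 2.7248 + 15.3520 = 18.0768
[A] = 1/18.0768 = 0.0553 M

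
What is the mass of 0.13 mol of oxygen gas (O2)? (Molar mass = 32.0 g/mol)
Mass = 0.13 mol × 32.0 g/mol = 4.16 g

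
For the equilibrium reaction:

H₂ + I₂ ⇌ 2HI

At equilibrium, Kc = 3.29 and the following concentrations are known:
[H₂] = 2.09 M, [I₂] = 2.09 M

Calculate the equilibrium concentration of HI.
[HI] = 3.7909 M

Kc = ([HI]^2) / ([H₂] × [I₂]) = 3.29
[HI]^2 = Kc · (reactant terms)/(other product terms) = 3.29 · 4.3681 / 1 = 14.371
[HI] = (14.371)^(1/2) = 3.7909 M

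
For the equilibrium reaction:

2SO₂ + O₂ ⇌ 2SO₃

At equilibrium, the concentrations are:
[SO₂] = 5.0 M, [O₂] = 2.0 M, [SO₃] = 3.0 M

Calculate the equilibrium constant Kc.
K_c = 0.1800

Kc = ([SO₃]^2) / ([SO₂]^2 × [O₂])
   = ((3.0)^2) / ((5.0)^2·(2.0))
   = 9 / 50 = 0.1800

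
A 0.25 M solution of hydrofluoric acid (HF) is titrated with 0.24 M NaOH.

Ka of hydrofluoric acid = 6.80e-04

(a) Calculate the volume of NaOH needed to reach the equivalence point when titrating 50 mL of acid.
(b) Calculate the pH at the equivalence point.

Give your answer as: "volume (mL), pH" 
V = 52.1 mL, pH = 8.13

(a) At equivalence: moles acid = moles base.
moles acid = 0.25 × 0.05 = 0.0125 mol; V_NaOH = 0.0125/0.24 = 0.05208 L = 52.1 mL.
(b) At equivalence, all acid → conjugate base A⁻ at [A⁻] = 0.0125/0.1021 = 0.1224 M.
Kb = Kw/Ka = 1.0e-14/6.80e-04 = 1.471e-11; [OH⁻] = √(Kb·[A⁻]) = 1.342e-06; pOH = 5.87; pH = 14 − pOH = 8.13.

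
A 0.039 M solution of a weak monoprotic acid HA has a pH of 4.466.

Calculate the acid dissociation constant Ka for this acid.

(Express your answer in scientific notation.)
K_a = 3.00e-08

[H⁺] = 10^(−pH) = 10^(−4.466) = 3.420e-05 M. For HA ⇌ H⁺ + A⁻, Ka = x²/(C − x) = (3.420e-05)²/(0.039 − 3.420e-05) = 3.00e-08.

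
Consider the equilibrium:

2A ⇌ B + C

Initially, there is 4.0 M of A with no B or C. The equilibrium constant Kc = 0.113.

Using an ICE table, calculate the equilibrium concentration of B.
[B] = 0.804 M

ICE: [A] = 4.0 − 2x, [B] = [C] = x.
Kc = x²/(4.0 − 2x)² = 0.113 ⇒ √Kc = x/(4.0 − 2x).
x = √0.113·4.0/(1 + 2√0.113) = 0.33615·4.0/1.6723 = 0.80405.
[B] = x = 0.804 M.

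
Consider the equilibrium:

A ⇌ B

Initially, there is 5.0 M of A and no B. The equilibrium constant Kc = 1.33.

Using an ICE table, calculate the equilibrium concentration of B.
[B] = 2.854 M

ICE: [A] = 5.0 − x, [B] = x.
Kc = x/(5.0 − x) = 1.33 ⇒ x = 1.33·5.0/(1 + 1.33) = 6.65/2.33 = 2.854.
[B] = x = 2.854 M.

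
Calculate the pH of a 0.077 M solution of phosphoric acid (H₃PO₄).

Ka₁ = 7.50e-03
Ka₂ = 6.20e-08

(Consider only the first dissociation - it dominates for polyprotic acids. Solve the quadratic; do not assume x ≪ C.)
pH = 1.69

x² + Ka₁·x − Ka₁·C = 0 with Ka₁ = 7.50e-03, C = 0.077.
x = (−Ka₁ + √(Ka₁² + 4·Ka₁·C))/2 = 2.0572e-02 M, so pH = 1.69.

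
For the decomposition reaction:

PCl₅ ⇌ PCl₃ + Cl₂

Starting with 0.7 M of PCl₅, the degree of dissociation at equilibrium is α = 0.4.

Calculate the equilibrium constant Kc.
K_c = 0.1867

x = α·[A]₀ = 0.4 × 0.7 = 0.28 M dissociated.
At eq: [PCl₅] = 0.7 − 0.28 = 0.42 M; [PCl₃] = [Cl₂] = x = 0.28 M.
Kc = [PCl₃][Cl₂]/[PCl₅] = (0.28)²/0.42 = 0.1867.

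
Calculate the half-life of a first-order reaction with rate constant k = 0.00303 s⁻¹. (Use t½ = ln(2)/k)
228.76 s

t½ = ln(2)/k = 0.6931/0.00303 = 228.76 s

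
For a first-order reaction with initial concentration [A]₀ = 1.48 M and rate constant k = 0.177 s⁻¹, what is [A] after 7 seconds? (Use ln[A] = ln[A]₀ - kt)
0.4287 M

ln[A] = ln[A]₀ - k·t = ln(1.48) - (0.177)·(7) = 0.3920 - 1.2390 = -0.8470
[A] = e^(-0.8470) = 0.4287 M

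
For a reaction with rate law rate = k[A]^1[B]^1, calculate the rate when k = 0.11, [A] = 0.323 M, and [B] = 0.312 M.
0.01109 M/s

rate = k·[A]^1·[B]^1 = 0.11·(0.323)^1·(0.312)^1 = 0.11·0.323·0.312 = 0.01109 M/s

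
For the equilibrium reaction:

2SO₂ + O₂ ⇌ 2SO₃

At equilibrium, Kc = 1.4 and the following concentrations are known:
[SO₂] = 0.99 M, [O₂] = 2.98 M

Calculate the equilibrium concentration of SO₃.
[SO₃] = 2.0221 M

Kc = ([SO₃]^2) / ([SO₂]^2 × [O₂]) = 1.4
[SO₃]^2 = Kc · (reactant terms)/(other product terms) = 1.4 · 2.9207 / 1 = 4.089
[SO₃] = (4.089)^(1/2) = 2.0221 M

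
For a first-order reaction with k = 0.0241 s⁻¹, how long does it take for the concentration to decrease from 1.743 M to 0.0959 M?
120.33 s

From ln[A] = ln[A]₀ - k·t: t = ln([A]₀/[A])/k = ln(1.743/0.0959)/0.0241 = ln(18.1752)/0.0241 = 2.9001/0.0241 = 120.33 s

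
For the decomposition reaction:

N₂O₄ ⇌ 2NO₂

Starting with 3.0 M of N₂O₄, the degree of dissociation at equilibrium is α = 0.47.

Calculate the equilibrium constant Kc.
K_c = 5.0015

x = α·[A]₀ = 0.47 × 3.0 = 1.41 M dissociated.
At eq: [N₂O₄] = 3.0 − 1.41 = 1.59 M; [NO₂] = 2x = 2.82 M.
Kc = [NO₂]²/[N₂O₄] = (2.82)²/1.59 = 5.002.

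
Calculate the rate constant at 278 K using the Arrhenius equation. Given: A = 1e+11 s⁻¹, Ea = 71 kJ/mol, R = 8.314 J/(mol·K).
4.56e-03 s⁻¹

k = A·exp(-Ea/(R·T)) = 1e+11·exp(-71000/(8.314·278)) = 1e+11·exp(-30.7187) = 1e+11·4.5605e-14 = 4.56e-03 s⁻¹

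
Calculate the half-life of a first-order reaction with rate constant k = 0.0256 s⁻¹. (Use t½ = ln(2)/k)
27.08 s

t½ = ln(2)/k = 0.6931/0.0256 = 27.08 s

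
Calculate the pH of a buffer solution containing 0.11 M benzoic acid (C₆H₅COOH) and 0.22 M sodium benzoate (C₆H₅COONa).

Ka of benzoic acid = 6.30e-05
pH = 4.50

pKa = -log(6.30e-05) = 4.20. pH = pKa + log([A⁻]/[HA]) = 4.20 + log(0.22/0.11)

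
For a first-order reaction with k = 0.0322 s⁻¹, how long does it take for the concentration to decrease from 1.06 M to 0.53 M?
21.53 s

From ln[A] = ln[A]₀ - k·t: t = ln([A]₀/[A])/k = ln(1.06/0.53)/0.0322 = ln(2.0000)/0.0322 = 0.6931/0.0322 = 21.53 s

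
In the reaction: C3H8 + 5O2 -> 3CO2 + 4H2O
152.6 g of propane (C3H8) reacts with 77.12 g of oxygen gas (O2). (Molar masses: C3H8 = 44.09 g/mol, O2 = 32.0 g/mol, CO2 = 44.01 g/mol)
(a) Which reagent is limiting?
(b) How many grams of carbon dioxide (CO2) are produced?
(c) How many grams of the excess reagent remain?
(a) O2, (b) 63.64 g, (c) 131.3 g

Moles of C3H8 = 152.6 g ÷ 44.09 g/mol = 3.4611 mol
Moles of O2 = 77.12 g ÷ 32.0 g/mol = 2.41 mol
Moles ÷ coefficient: C3H8: 3.4611/1 = 3.461, O2: 2.41/5 = 0.482
(a) O2 has the smaller value, so O2 is the limiting reagent.
(b) Moles of CO2 = 2.41 mol O2 × (3/5) = 1.446 mol; mass = 1.446 mol × 44.01 g/mol = 63.64 g
(c) C3H8 consumed = 2.41 × (1/5) = 0.482 mol; remaining = 3.4611 − 0.482 = 2.9791 mol; mass = 2.9791 mol × 44.09 g/mol = 131.3 g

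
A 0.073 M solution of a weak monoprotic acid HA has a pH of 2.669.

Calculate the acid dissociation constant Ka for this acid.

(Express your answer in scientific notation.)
K_a = 6.48e-05

[H⁺] = 10^(−pH) = 10^(−2.669) = 2.143e-03 M. For HA ⇌ H⁺ + A⁻, Ka = x²/(C − x) = (2.143e-03)²/(0.073 − 2.143e-03) = 6.48e-05.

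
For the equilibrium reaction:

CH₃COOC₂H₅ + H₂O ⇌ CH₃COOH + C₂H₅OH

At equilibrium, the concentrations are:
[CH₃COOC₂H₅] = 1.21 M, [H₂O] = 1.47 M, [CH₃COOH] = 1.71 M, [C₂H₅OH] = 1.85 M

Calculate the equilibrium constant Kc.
K_c = 1.7785

Kc = ([CH₃COOH] × [C₂H₅OH]) / ([CH₃COOC₂H₅] × [H₂O])
   = ((1.71)·(1.85)) / ((1.21)·(1.47))
   = 3.1635 / 1.7787 = 1.7785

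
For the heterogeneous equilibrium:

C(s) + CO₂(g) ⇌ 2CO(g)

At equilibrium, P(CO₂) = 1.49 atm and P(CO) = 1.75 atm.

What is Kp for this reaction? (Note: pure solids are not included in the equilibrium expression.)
K_p = 2.055

Solid C is excluded.
Kp = P(CO)²/P(CO₂) = (1.75)²/1.49 = 3.062/1.49 = 2.055.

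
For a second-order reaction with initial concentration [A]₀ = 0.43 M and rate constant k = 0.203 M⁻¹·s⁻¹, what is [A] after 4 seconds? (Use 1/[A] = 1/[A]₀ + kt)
0.3187 M

1/[A] = 1/[A]₀ + k·t = 1/0.43 + (0.203)·(4) = 2.3256 + 0.8120 = 3.1376
[A] = 1/3.1376 = 0.3187 M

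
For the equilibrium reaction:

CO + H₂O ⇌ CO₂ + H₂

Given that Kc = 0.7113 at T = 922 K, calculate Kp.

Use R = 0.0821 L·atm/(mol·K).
K_p = 0.7113

Δn = (moles gaseous products) − (moles gaseous reactants) = 0
T = 922 K; RT = 0.0821 × 922 = 75.6962
Kp = Kc·(RT)^Δn = 0.7113 × (75.6962)^0 = 0.7113 × 1 = 0.7113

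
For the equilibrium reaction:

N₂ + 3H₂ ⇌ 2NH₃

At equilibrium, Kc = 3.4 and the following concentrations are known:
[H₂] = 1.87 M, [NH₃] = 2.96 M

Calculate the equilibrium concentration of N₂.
[N₂] = 0.3941 M

Kc = ([NH₃]^2) / ([N₂] × [H₂]^3) = 3.4
[N₂]^1 = (product terms)/(Kc · other reactant terms) = 8.7616 / (3.4 · 6.5392) = 0.39408
[N₂] = 0.3941 M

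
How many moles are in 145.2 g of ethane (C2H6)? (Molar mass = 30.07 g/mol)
Moles = 145.2 g ÷ 30.07 g/mol = 4.829 mol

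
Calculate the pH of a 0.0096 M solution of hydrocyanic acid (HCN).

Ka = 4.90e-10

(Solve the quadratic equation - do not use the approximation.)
pH = 5.66

x² + Ka×x - Ka×C = 0. Using quadratic formula: [H⁺] = 2.1686e-06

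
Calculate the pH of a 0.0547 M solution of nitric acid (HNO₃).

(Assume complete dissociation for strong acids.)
pH = 1.26

[H⁺] = 0.0547 M for strong acid. pH = -log[H⁺] = -log(0.0547)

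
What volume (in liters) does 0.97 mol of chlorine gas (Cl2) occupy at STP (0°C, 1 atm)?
At STP, 1 mol of gas occupies 22.4 L
Volume = 0.97 mol × 22.4 L/mol = 21.73 L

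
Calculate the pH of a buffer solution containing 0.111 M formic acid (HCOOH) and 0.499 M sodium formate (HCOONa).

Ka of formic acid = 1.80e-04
pH = 4.40

pKa = -log(1.80e-04) = 3.74. pH = pKa + log([A⁻]/[HA]) = 3.74 + log(0.499/0.111)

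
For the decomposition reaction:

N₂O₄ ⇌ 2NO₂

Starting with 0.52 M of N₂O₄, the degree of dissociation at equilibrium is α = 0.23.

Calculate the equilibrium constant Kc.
K_c = 0.1429

x = α·[A]₀ = 0.23 × 0.52 = 0.1196 M dissociated.
At eq: [N₂O₄] = 0.52 − 0.1196 = 0.4004 M; [NO₂] = 2x = 0.2392 M.
Kc = [NO₂]²/[N₂O₄] = (0.2392)²/0.4004 = 0.1429.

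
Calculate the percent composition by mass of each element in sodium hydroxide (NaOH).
Na: 57.48%, O: 40.00%, H: 2.52%

Molar mass of NaOH = 40.0 g/mol
% Na = (1 × 22.99) / 40.0 × 100% = 22.99 / 40.0 × 100% = 57.48%
% O = (1 × 16.0) / 40.0 × 100% = 16 / 40.0 × 100% = 40.00%
% H = (1 × 1.008) / 40.0 × 100% = 1.008 / 40.0 × 100% = 2.52%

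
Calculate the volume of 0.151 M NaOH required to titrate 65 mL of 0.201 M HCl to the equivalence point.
V_{base} = 86.5 mL

At equivalence: moles acid = moles base.
moles HCl = 0.201 M × 0.065 L = 0.013065 mol
V_NaOH = 0.013065 mol ÷ 0.151 M = 0.08652 L = 86.5 mL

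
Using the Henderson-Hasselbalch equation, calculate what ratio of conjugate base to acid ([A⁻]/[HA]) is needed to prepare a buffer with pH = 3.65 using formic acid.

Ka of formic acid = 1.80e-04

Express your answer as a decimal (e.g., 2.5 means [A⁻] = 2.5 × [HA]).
[A⁻]/[HA] = 0.804

pKa = −log(1.80e-04) = 3.7447. pH = pKa + log([A⁻]/[HA]). 3.65 = 3.7447 + log(ratio). log(ratio) = 3.65 − 3.7447 = -0.0947. ratio = 10^(-0.0947) = 0.804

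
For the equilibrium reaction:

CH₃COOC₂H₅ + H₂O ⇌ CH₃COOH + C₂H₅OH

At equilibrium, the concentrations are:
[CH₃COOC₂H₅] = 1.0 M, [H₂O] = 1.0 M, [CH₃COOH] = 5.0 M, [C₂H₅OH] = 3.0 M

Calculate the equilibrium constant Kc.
K_c = 15.0000

Kc = ([CH₃COOH] × [C₂H₅OH]) / ([CH₃COOC₂H₅] × [H₂O])
   = ((5.0)·(3.0)) / ((1.0)·(1.0))
   = 15 / 1 = 15.0000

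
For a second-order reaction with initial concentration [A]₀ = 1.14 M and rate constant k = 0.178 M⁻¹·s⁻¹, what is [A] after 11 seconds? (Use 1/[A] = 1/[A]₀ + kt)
0.3527 M

1/[A] = 1/[A]₀ + k·t = 1/1.14 + (0.178)·(11) = 0.8772 + 1.9580 = 2.8352
[A] = 1/2.8352 = 0.3527 M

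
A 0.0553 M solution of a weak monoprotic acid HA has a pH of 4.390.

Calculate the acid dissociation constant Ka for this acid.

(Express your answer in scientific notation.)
K_a = 3.00e-08

[H⁺] = 10^(−pH) = 10^(−4.390) = 4.074e-05 M. For HA ⇌ H⁺ + A⁻, Ka = x²/(C − x) = (4.074e-05)²/(0.0553 − 4.074e-05) = 3.00e-08.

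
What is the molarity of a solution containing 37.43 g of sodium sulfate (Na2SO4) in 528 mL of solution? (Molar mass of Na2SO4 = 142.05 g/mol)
Moles of Na2SO4 = 37.43 g ÷ 142.05 g/mol = 0.263499 mol
Volume = 528 mL = 0.528 L
Molarity = 0.263499 mol ÷ 0.528 L = 0.4991 M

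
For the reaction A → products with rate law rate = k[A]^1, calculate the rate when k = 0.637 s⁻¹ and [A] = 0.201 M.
0.128 M/s

rate = k·[A]^1 = 0.637·(0.201)^1 = 0.637·0.201 = 0.128 M/s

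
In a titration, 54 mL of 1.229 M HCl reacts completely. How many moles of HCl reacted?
Moles = Molarity × Volume (L)
Moles = 1.229 M × 0.054 L = 0.06637 mol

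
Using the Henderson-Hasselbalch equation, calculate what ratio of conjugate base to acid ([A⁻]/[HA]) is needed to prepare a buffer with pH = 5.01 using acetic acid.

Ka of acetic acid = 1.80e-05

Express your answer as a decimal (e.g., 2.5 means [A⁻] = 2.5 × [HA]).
[A⁻]/[HA] = 1.842

pKa = −log(1.80e-05) = 4.7447. pH = pKa + log([A⁻]/[HA]). 5.01 = 4.7447 + log(ratio). log(ratio) = 5.01 − 4.7447 = 0.2653. ratio = 10^(0.2653) = 1.842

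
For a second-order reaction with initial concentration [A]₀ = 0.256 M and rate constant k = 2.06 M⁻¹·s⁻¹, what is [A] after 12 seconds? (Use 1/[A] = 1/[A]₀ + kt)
0.0349 M

1/[A] = 1/[A]₀ + k·t = 1/0.256 + (2.06)·(12) = 3.9062 + 24.7200 = 28.6262
[A] = 1/28.6262 = 0.0349 M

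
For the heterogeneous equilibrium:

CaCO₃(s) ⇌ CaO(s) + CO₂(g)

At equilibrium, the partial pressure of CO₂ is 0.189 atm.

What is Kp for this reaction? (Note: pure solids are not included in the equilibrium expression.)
K_p = 0.189

Solids (CaCO₃, CaO) have activity 1 and are excluded.
Kp = P(CO₂) = 0.189.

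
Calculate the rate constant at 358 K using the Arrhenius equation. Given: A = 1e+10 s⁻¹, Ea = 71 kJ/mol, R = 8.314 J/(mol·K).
4.37e-01 s⁻¹

k = A·exp(-Ea/(R·T)) = 1e+10·exp(-71000/(8.314·358)) = 1e+10·exp(-23.8542) = 1e+10·4.3676e-11 = 4.37e-01 s⁻¹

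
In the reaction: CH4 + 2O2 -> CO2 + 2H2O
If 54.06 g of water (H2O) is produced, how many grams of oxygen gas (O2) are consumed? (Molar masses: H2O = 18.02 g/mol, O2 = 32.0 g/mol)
Moles of H2O = 54.06 g ÷ 18.02 g/mol = 3 mol
Mole ratio: 2 mol O2 / 2 mol H2O
Moles of O2 = 3 × (2/2) = 3 mol
Mass of O2 = 3 mol × 32.0 g/mol = 96 g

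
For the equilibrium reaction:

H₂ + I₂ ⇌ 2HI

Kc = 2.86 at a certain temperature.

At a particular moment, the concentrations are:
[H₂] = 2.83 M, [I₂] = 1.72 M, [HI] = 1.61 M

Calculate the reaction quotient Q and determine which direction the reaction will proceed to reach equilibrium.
Q = 0.533, Q < K, reaction proceeds forward (toward products)

Q = ([HI]^2) / ([H₂] × [I₂])
  = ((1.61)^2) / ((2.83)·(1.72)) = 2.5921/4.8676 = 0.5325
Since Q = 0.5325 < Kc = 2.86, the reaction proceeds forward (toward products) to reach equilibrium.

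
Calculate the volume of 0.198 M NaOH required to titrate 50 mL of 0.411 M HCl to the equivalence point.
V_{base} = 103.8 mL

At equivalence: moles acid = moles base.
moles HCl = 0.411 M × 0.05 L = 0.02055 mol
V_NaOH = 0.02055 mol ÷ 0.198 M = 0.1038 L = 103.8 mL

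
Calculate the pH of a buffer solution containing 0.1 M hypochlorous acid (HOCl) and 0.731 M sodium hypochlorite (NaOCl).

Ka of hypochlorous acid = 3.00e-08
pH = 8.39

pKa = -log(3.00e-08) = 7.52. pH = pKa + log([A⁻]/[HA]) = 7.52 + log(0.731/0.1)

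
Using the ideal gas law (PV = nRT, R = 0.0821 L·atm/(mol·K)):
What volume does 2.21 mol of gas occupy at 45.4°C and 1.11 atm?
T = 45.4°C + 273.15 = 318.55 K
V = nRT/P = (2.21 × 0.0821 × 318.55) / 1.11
V = 52.07 L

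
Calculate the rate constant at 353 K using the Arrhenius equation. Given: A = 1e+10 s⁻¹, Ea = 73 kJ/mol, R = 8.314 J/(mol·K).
1.58e-01 s⁻¹

k = A·exp(-Ea/(R·T)) = 1e+10·exp(-73000/(8.314·353)) = 1e+10·exp(-24.8736) = 1e+10·1.5760e-11 = 1.58e-01 s⁻¹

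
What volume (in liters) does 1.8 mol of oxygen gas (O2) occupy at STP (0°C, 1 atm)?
At STP, 1 mol of gas occupies 22.4 L
Volume = 1.8 mol × 22.4 L/mol = 40.32 L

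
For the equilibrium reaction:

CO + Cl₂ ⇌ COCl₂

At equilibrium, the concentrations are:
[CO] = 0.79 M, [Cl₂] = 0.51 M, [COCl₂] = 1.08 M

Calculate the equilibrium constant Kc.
K_c = 2.6806

Kc = ([COCl₂]) / ([CO] × [Cl₂])
   = ((1.08)) / ((0.79)·(0.51))
   = 1.08 / 0.4029 = 2.6806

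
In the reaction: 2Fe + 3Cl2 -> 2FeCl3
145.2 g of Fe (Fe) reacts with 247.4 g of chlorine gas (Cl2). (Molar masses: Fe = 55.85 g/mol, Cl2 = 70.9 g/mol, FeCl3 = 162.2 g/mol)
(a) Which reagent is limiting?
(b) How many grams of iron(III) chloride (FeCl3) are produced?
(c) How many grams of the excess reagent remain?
(a) Cl2, (b) 377.3 g, (c) 15.28 g

Moles of Fe = 145.2 g ÷ 55.85 g/mol = 2.59982 mol
Moles of Cl2 = 247.4 g ÷ 70.9 g/mol = 3.48942 mol
Moles ÷ coefficient: Fe: 2.59982/2 = 1.3, Cl2: 3.48942/3 = 1.163
(a) Cl2 has the smaller value, so Cl2 is the limiting reagent.
(b) Moles of FeCl3 = 3.48942 mol Cl2 × (2/3) = 2.32628 mol; mass = 2.32628 mol × 162.2 g/mol = 377.3 g
(c) Fe consumed = 3.48942 × (2/3) = 2.32628 mol; remaining = 2.59982 − 2.32628 = 0.27354 mol; mass = 0.27354 mol × 55.85 g/mol = 15.28 g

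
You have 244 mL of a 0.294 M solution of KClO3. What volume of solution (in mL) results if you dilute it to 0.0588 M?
Using M₁V₁ = M₂V₂:
0.294 × 244 = 0.0588 × V₂
V₂ = (0.294 × 244) / 0.0588 = 1220 mL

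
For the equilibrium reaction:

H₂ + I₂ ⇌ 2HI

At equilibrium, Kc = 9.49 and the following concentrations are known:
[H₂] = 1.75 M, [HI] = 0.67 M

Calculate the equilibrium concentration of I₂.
[I₂] = 0.0270 M

Kc = ([HI]^2) / ([H₂] × [I₂]) = 9.49
[I₂]^1 = (product terms)/(Kc · other reactant terms) = 0.4489 / (9.49 · 1.75) = 0.02703
[I₂] = 0.0270 M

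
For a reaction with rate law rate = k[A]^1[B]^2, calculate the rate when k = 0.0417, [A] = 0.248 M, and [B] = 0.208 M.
0.0004474 M/s

rate = k·[A]^1·[B]^2 = 0.0417·(0.248)^1·(0.208)^2 = 0.0417·0.248·0.043264 = 0.0004474 M/s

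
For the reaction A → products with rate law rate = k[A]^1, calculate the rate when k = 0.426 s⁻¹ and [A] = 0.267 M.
0.1137 M/s

rate = k·[A]^1 = 0.426·(0.267)^1 = 0.426·0.267 = 0.1137 M/s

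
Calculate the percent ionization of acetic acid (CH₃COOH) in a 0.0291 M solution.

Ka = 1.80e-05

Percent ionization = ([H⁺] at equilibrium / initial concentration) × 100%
Percent ionization = 2.46%

Let x = [H⁺]. Ka = x²/(C - x) ⇒ x² + (1.80e-05)x - (1.80e-05)(0.0291) = 0. x = 7.1480e-04. Percent = (7.1480e-04/0.0291) × 100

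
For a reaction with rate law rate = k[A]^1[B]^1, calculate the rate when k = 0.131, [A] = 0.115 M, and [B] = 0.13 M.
0.001958 M/s

rate = k·[A]^1·[B]^1 = 0.131·(0.115)^1·(0.13)^1 = 0.131·0.115·0.13 = 0.001958 M/s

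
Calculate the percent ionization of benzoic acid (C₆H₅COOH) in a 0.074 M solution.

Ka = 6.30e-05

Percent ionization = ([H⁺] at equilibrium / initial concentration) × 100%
Percent ionization = 2.88%

Let x = [H⁺]. Ka = x²/(C - x) ⇒ x² + (6.30e-05)x - (6.30e-05)(0.074) = 0. x = 2.1279e-03. Percent = (2.1279e-03/0.074) × 100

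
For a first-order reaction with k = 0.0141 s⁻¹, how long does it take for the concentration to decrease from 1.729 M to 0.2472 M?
137.95 s

From ln[A] = ln[A]₀ - k·t: t = ln([A]₀/[A])/k = ln(1.729/0.2472)/0.0141 = ln(6.9943)/0.0141 = 1.9451/0.0141 = 137.95 s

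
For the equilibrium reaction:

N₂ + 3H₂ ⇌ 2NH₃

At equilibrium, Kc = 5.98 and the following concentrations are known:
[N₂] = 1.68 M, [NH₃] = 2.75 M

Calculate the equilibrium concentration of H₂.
[H₂] = 0.9097 M

Kc = ([NH₃]^2) / ([N₂] × [H₂]^3) = 5.98
[H₂]^3 = (product terms)/(Kc · other reactant terms) = 7.5625 / (5.98 · 1.68) = 0.75276
[H₂] = (0.75276)^(1/3) = 0.9097 M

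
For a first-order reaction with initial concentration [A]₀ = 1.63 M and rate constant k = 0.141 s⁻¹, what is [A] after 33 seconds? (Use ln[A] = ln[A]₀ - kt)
0.0155 M

ln[A] = ln[A]₀ - k·t = ln(1.63) - (0.141)·(33) = 0.4886 - 4.6530 = -4.1644
[A] = e^(-4.1644) = 0.0155 M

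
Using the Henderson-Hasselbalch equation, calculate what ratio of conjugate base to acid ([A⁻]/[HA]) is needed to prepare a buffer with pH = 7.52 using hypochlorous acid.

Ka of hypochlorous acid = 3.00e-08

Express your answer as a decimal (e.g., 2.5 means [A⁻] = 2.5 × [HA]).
[A⁻]/[HA] = 0.993

pKa = −log(3.00e-08) = 7.5229. pH = pKa + log([A⁻]/[HA]). 7.52 = 7.5229 + log(ratio). log(ratio) = 7.52 − 7.5229 = -0.0029. ratio = 10^(-0.0029) = 0.993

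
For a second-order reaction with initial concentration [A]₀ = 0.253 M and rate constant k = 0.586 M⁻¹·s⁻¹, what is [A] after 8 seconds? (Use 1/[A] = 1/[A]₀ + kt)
0.1157 M

1/[A] = 1/[A]₀ + k·t = 1/0.253 + (0.586)·(8) = 3.9526 + 4.6880 = 8.6406
[A] = 1/8.6406 = 0.1157 M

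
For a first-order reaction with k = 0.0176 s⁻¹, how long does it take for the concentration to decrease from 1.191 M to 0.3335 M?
72.32 s

From ln[A] = ln[A]₀ - k·t: t = ln([A]₀/[A])/k = ln(1.191/0.3335)/0.0176 = ln(3.5712)/0.0176 = 1.2729/0.0176 = 72.32 s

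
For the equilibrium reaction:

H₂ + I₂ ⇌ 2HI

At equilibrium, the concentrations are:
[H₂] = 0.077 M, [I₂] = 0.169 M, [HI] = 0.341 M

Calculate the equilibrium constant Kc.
K_c = 8.9358

Kc = ([HI]^2) / ([H₂] × [I₂])
   = ((0.341)^2) / ((0.077)·(0.169))
   = 0.11628 / 0.013013 = 8.9358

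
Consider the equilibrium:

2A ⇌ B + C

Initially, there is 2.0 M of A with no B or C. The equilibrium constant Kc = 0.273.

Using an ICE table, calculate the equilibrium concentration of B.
[B] = 0.511 M

ICE: [A] = 2.0 − 2x, [B] = [C] = x.
Kc = x²/(2.0 − 2x)² = 0.273 ⇒ √Kc = x/(2.0 − 2x).
x = √0.273·2.0/(1 + 2√0.273) = 0.52249·2.0/2.045 = 0.511.
[B] = x = 0.511 M.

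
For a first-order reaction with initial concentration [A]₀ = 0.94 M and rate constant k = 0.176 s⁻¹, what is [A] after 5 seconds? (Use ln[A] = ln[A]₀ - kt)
0.3899 M

ln[A] = ln[A]₀ - k·t = ln(0.94) - (0.176)·(5) = -0.0619 - 0.8800 = -0.9419
[A] = e^(-0.9419) = 0.3899 M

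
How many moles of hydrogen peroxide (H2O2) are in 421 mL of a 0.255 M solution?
Moles = Molarity × Volume (L)
Moles = 0.255 M × 0.421 L = 0.1074 mol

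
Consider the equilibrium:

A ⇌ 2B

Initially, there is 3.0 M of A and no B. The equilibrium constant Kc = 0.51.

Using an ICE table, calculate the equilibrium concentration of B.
[B] = 1.116 M

ICE: [A] = 3.0 − x, [B] = 2x.
Kc = (2x)²/(3.0 − x) = 0.51 ⇒ 4x² + 0.51x − 1.53 = 0.
x = (−0.51 + √(0.51² + 4·4·1.53))/(2·4) = (−0.51 + √24.74)/8 = 0.55799.
[B] = 2x = 1.116 M.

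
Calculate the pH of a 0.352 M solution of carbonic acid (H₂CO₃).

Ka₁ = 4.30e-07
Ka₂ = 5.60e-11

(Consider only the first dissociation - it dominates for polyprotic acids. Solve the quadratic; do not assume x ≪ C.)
pH = 3.41

x² + Ka₁·x − Ka₁·C = 0 with Ka₁ = 4.30e-07, C = 0.352.
x = (−Ka₁ + √(Ka₁² + 4·Ka₁·C))/2 = 3.8884e-04 M, so pH = 3.41.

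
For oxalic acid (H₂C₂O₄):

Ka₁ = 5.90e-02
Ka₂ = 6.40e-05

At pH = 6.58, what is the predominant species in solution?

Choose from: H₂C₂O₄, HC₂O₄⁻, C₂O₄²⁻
C₂O₄²⁻

pKa1 = 1.23, pKa2 = 4.19. Each pKa is the crossover between adjacent species; pH = 6.58 lies in the region where C₂O₄²⁻ predominates.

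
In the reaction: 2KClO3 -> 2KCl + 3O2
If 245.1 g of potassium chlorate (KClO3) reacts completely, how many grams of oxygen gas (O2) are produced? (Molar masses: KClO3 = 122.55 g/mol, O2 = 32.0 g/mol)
Moles of KClO3 = 245.1 g ÷ 122.55 g/mol = 2 mol
Mole ratio: 3 mol O2 / 2 mol KClO3
Moles of O2 = 2 × (3/2) = 3 mol
Mass of O2 = 3 mol × 32.0 g/mol = 96 g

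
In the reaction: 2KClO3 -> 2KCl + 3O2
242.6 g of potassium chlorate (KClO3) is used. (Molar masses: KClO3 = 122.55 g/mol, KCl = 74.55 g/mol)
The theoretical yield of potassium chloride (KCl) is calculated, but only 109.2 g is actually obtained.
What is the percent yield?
Moles of KClO3 = 242.6 g ÷ 122.55 g/mol = 1.9796 mol
Mole ratio: 2 mol KCl / 2 mol KClO3
Moles of KCl = 1.9796 × (2/2) = 1.9796 mol
Theoretical yield = 1.9796 mol × 74.55 g/mol = 147.58 g
Actual yield = 109.2 g
Percent yield = (109.2 / 147.58) × 100% = 74.0%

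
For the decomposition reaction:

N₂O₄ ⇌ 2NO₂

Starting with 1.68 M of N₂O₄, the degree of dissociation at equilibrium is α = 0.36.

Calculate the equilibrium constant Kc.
K_c = 1.3608

x = α·[A]₀ = 0.36 × 1.68 = 0.6048 M dissociated.
At eq: [N₂O₄] = 1.68 − 0.6048 = 1.075 M; [NO₂] = 2x = 1.21 M.
Kc = [NO₂]²/[N₂O₄] = (1.21)²/1.075 = 1.361.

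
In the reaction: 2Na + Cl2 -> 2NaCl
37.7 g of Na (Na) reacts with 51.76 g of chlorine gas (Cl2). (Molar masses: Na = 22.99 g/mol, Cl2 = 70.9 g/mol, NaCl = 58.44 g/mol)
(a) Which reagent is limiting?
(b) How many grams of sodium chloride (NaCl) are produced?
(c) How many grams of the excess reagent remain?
(a) Cl2, (b) 85.33 g, (c) 4.133 g

Moles of Na = 37.7 g ÷ 22.99 g/mol = 1.63984 mol
Moles of Cl2 = 51.76 g ÷ 70.9 g/mol = 0.730042 mol
Moles ÷ coefficient: Na: 1.63984/2 = 0.8199, Cl2: 0.730042/1 = 0.73
(a) Cl2 has the smaller value, so Cl2 is the limiting reagent.
(b) Moles of NaCl = 0.730042 mol Cl2 × (2/1) = 1.46008 mol; mass = 1.46008 mol × 58.44 g/mol = 85.33 g
(c) Na consumed = 0.730042 × (2/1) = 1.46008 mol; remaining = 1.63984 − 1.46008 = 0.179759 mol; mass = 0.179759 mol × 22.99 g/mol = 4.133 g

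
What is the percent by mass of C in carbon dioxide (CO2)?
Mass of C in formula = 12.01 × 1 = 12.01 g/mol
Molar mass = 44.01 g/mol
% C = (12.01/44.01) × 100% = 27.29%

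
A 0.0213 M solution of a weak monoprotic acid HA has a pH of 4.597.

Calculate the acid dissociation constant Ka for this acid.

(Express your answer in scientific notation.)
K_a = 3.01e-08

[H⁺] = 10^(−pH) = 10^(−4.597) = 2.529e-05 M. For HA ⇌ H⁺ + A⁻, Ka = x²/(C − x) = (2.529e-05)²/(0.0213 − 2.529e-05) = 3.01e-08.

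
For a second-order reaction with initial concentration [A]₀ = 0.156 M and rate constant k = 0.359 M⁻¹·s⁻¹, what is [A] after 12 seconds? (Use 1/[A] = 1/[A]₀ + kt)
0.0933 M

1/[A] = 1/[A]₀ + k·t = 1/0.156 + (0.359)·(12) = 6.4103 + 4.3080 = 10.7183
[A] = 1/10.7183 = 0.0933 M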